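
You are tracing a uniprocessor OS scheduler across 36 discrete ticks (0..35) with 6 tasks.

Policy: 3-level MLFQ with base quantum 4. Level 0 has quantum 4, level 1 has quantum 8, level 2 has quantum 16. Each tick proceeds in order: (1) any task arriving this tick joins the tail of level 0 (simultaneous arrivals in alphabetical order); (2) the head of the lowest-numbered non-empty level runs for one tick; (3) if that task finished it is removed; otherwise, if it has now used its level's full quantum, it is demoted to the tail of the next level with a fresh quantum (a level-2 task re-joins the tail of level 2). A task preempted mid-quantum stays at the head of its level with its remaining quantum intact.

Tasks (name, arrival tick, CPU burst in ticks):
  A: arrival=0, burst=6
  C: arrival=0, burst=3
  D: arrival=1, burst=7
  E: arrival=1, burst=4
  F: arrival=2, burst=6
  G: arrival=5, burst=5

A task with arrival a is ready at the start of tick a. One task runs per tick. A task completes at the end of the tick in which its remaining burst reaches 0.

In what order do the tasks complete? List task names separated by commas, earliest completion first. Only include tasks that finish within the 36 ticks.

completion order = C, E, A, D, F, G

t=0: L0/L1/L2 = AC/-/- → run A
t=1: L0/L1/L2 = ACDE/-/- → run A
t=2: L0/L1/L2 = ACDEF/-/- → run A
t=3: L0/L1/L2 = ACDEF/-/- → run A
t=4: L0/L1/L2 = CDEF/A/- → run C
t=5: L0/L1/L2 = CDEFG/A/- → run C
t=6: L0/L1/L2 = CDEFG/A/- → run C
t=7: L0/L1/L2 = DEFG/A/- → run D
t=8: L0/L1/L2 = DEFG/A/- → run D
t=9: L0/L1/L2 = DEFG/A/- → run D
t=10: L0/L1/L2 = DEFG/A/- → run D
t=11: L0/L1/L2 = EFG/AD/- → run E
t=12: L0/L1/L2 = EFG/AD/- → run E
t=13: L0/L1/L2 = EFG/AD/- → run E
t=14: L0/L1/L2 = EFG/AD/- → run E
t=15: L0/L1/L2 = FG/AD/- → run F
t=16: L0/L1/L2 = FG/AD/- → run F
t=17: L0/L1/L2 = FG/AD/- → run F
t=18: L0/L1/L2 = FG/AD/- → run F
t=19: L0/L1/L2 = G/ADF/- → run G
t=20: L0/L1/L2 = G/ADF/- → run G
t=21: L0/L1/L2 = G/ADF/- → run G
t=22: L0/L1/L2 = G/ADF/- → run G
t=23: L0/L1/L2 = -/ADFG/- → run A
t=24: L0/L1/L2 = -/ADFG/- → run A
t=25: L0/L1/L2 = -/DFG/- → run D
t=26: L0/L1/L2 = -/DFG/- → run D
t=27: L0/L1/L2 = -/DFG/- → run D
t=28: L0/L1/L2 = -/FG/- → run F
t=29: L0/L1/L2 = -/FG/- → run F
t=30: L0/L1/L2 = -/G/- → run G
t=31: (idle)
t=32: (idle)
t=33: (idle)
t=34: (idle)
t=35: (idle)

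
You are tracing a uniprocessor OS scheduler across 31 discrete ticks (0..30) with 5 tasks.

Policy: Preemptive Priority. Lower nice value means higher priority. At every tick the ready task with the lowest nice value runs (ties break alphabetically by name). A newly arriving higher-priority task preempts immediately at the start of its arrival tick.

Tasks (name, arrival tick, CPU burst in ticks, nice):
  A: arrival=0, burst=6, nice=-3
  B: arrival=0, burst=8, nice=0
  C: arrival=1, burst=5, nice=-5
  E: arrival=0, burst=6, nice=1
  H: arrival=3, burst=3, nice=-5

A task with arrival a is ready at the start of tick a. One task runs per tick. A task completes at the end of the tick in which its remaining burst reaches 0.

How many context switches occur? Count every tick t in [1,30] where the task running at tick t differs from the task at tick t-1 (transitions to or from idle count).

context switches = 6

t=0: ready={A,B,E} → run A
t=1: ready={A,B,C,E} → run C
t=2: ready={A,B,C,E} → run C
t=3: ready={A,B,C,E,H} → run C
t=4: ready={A,B,C,E,H} → run C
t=5: ready={A,B,C,E,H} → run C
t=6: ready={A,B,E,H} → run H
t=7: ready={A,B,E,H} → run H
t=8: ready={A,B,E,H} → run H
t=9: ready={A,B,E} → run A
t=10: ready={A,B,E} → run A
t=11: ready={A,B,E} → run A
t=12: ready={A,B,E} → run A
t=13: ready={A,B,E} → run A
t=14: ready={B,E} → run B
t=15: ready={B,E} → run B
t=16: ready={B,E} → run B
t=17: ready={B,E} → run B
t=18: ready={B,E} → run B
t=19: ready={B,E} → run B
t=20: ready={B,E} → run B
t=21: ready={B,E} → run B
t=22: ready={E} → run E
t=23: ready={E} → run E
t=24: ready={E} → run E
t=25: ready={E} → run E
t=26: ready={E} → run E
t=27: ready={E} → run E
t=28: (idle)
t=29: (idle)
t=30: (idle)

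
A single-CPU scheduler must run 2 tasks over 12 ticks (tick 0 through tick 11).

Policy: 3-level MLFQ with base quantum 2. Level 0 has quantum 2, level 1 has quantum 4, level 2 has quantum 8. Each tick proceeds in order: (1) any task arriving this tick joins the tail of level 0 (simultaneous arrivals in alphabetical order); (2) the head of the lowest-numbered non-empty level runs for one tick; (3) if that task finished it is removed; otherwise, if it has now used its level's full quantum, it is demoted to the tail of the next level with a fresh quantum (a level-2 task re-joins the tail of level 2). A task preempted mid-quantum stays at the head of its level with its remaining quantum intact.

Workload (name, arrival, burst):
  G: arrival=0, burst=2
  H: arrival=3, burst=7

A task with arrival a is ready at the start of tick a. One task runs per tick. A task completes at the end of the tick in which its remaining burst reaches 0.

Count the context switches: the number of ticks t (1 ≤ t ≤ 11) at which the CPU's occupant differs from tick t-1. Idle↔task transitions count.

t=0: L0/L1/L2 = G/-/- → run G
t=1: L0/L1/L2 = G/-/- → run G
t=2: (idle)
t=3: L0/L1/L2 = H/-/- → run H
t=4: L0/L1/L2 = H/-/- → run H
t=5: L0/L1/L2 = -/H/- → run H
t=6: L0/L1/L2 = -/H/- → run H
t=7: L0/L1/L2 = -/H/- → run H
t=8: L0/L1/L2 = -/H/- → run H
t=9: L0/L1/L2 = -/-/H → run H
t=10: (idle)
t=11: (idle)

context switches = 3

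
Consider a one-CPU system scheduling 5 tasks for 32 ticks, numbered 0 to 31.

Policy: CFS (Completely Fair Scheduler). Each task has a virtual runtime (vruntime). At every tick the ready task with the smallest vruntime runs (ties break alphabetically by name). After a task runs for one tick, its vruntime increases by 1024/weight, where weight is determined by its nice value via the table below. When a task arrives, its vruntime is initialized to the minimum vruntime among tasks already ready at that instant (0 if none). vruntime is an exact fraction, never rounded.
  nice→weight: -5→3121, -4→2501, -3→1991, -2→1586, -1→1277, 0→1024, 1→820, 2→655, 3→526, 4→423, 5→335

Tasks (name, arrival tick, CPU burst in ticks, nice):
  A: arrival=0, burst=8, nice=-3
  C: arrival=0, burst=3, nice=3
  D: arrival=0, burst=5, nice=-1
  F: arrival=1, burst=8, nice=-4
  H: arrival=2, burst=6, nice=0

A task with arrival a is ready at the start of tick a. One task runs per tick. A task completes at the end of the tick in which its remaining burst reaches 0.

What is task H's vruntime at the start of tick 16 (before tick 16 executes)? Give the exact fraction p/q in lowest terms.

vruntime(H, start of tick 16) = 2/1

t=0: vr[A=0 C=0 D=0] → run A
t=1: vr[A=1024/1991 C=0 D=0 F=0] → run C
t=2: vr[A=1024/1991 C=512/263 D=0 F=0 H=0] → run D
t=3: vr[A=1024/1991 C=512/263 D=1024/1277 F=0 H=0] → run F
t=4: vr[A=1024/1991 C=512/263 D=1024/1277 F=1024/2501 H=0] → run H
t=5: vr[A=1024/1991 C=512/263 D=1024/1277 F=1024/2501 H=1] → run F
t=6: vr[A=1024/1991 C=512/263 D=1024/1277 F=2048/2501 H=1] → run A
t=7: vr[A=2048/1991 C=512/263 D=1024/1277 F=2048/2501 H=1] → run D
t=8: vr[A=2048/1991 C=512/263 D=2048/1277 F=2048/2501 H=1] → run F
t=9: vr[A=2048/1991 C=512/263 D=2048/1277 F=3072/2501 H=1] → run H
t=10: vr[A=2048/1991 C=512/263 D=2048/1277 F=3072/2501 H=2] → run A
t=11: vr[A=3072/1991 C=512/263 D=2048/1277 F=3072/2501 H=2] → run F
t=12: vr[A=3072/1991 C=512/263 D=2048/1277 F=4096/2501 H=2] → run A
t=13: vr[A=4096/1991 C=512/263 D=2048/1277 F=4096/2501 H=2] → run D
t=14: vr[A=4096/1991 C=512/263 D=3072/1277 F=4096/2501 H=2] → run F
t=15: vr[A=4096/1991 C=512/263 D=3072/1277 F=5120/2501 H=2] → run C
t=16: vr[A=4096/1991 C=1024/263 D=3072/1277 F=5120/2501 H=2] → run H
t=17: vr[A=4096/1991 C=1024/263 D=3072/1277 F=5120/2501 H=3] → run F
t=18: vr[A=4096/1991 C=1024/263 D=3072/1277 F=6144/2501 H=3] → run A
t=19: vr[A=5120/1991 C=1024/263 D=3072/1277 F=6144/2501 H=3] → run D
t=20: vr[A=5120/1991 C=1024/263 D=4096/1277 F=6144/2501 H=3] → run F
t=21: vr[A=5120/1991 C=1024/263 D=4096/1277 F=7168/2501 H=3] → run A
t=22: vr[A=6144/1991 C=1024/263 D=4096/1277 F=7168/2501 H=3] → run F
t=23: vr[A=6144/1991 C=1024/263 D=4096/1277 H=3] → run H
t=24: vr[A=6144/1991 C=1024/263 D=4096/1277 H=4] → run A
t=25: vr[A=7168/1991 C=1024/263 D=4096/1277 H=4] → run D
t=26: vr[A=7168/1991 C=1024/263 H=4] → run A
t=27: vr[C=1024/263 H=4] → run C
t=28: vr[H=4] → run H
t=29: vr[H=5] → run H
t=30: (idle)
t=31: (idle)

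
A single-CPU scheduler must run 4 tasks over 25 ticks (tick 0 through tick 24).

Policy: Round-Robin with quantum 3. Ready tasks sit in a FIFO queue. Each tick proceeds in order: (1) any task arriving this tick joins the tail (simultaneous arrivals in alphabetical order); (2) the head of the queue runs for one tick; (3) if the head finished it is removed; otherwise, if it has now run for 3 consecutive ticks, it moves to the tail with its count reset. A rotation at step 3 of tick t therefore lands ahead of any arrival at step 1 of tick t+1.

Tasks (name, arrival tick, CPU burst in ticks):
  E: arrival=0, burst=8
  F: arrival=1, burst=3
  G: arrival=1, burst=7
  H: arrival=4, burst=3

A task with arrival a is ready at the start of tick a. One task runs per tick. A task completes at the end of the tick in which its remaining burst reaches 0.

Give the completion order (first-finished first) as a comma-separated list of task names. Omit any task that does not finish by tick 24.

t=0: queue=[E] q_used=0 → run E
t=1: queue=[E,F,G] q_used=1 → run E
t=2: queue=[E,F,G] q_used=2 → run E
t=3: queue=[F,G,E] q_used=0 → run F
t=4: queue=[F,G,E,H] q_used=1 → run F
t=5: queue=[F,G,E,H] q_used=2 → run F
t=6: queue=[G,E,H] q_used=0 → run G
t=7: queue=[G,E,H] q_used=1 → run G
t=8: queue=[G,E,H] q_used=2 → run G
t=9: queue=[E,H,G] q_used=0 → run E
t=10: queue=[E,H,G] q_used=1 → run E
t=11: queue=[E,H,G] q_used=2 → run E
t=12: queue=[H,G,E] q_used=0 → run H
t=13: queue=[H,G,E] q_used=1 → run H
t=14: queue=[H,G,E] q_used=2 → run H
t=15: queue=[G,E] q_used=0 → run G
t=16: queue=[G,E] q_used=1 → run G
t=17: queue=[G,E] q_used=2 → run G
t=18: queue=[E,G] q_used=0 → run E
t=19: queue=[E,G] q_used=1 → run E
t=20: queue=[G] q_used=0 → run G
t=21: (idle)
t=22: (idle)
t=23: (idle)
t=24: (idle)

completion order = F, H, E, G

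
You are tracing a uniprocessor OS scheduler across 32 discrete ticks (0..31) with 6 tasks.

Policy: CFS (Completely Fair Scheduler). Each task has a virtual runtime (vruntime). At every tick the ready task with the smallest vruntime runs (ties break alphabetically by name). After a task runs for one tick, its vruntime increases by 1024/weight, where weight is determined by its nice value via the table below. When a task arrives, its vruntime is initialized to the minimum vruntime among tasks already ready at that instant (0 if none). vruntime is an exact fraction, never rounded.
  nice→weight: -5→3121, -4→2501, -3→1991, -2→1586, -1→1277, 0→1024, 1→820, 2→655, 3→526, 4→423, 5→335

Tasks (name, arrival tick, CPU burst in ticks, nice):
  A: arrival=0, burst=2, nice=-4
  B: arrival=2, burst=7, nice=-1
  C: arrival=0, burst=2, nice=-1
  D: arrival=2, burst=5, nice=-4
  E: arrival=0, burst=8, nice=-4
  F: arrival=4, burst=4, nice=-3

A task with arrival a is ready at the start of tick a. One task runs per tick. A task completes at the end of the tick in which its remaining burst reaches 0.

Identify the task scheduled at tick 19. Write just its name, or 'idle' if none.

t=0: vr[A=0 C=0 E=0] → run A
t=1: vr[A=1024/2501 C=0 E=0] → run C
t=2: vr[A=1024/2501 B=0 C=1024/1277 D=0 E=0] → run B
t=3: vr[A=1024/2501 B=1024/1277 C=1024/1277 D=0 E=0] → run D
t=4: vr[A=1024/2501 B=1024/1277 C=1024/1277 D=1024/2501 E=0 F=0] → run E
t=5: vr[A=1024/2501 B=1024/1277 C=1024/1277 D=1024/2501 E=1024/2501 F=0] → run F
t=6: vr[A=1024/2501 B=1024/1277 C=1024/1277 D=1024/2501 E=1024/2501 F=1024/1991] → run A
t=7: vr[B=1024/1277 C=1024/1277 D=1024/2501 E=1024/2501 F=1024/1991] → run D
t=8: vr[B=1024/1277 C=1024/1277 D=2048/2501 E=1024/2501 F=1024/1991] → run E
t=9: vr[B=1024/1277 C=1024/1277 D=2048/2501 E=2048/2501 F=1024/1991] → run F
t=10: vr[B=1024/1277 C=1024/1277 D=2048/2501 E=2048/2501 F=2048/1991] → run B
t=11: vr[B=2048/1277 C=1024/1277 D=2048/2501 E=2048/2501 F=2048/1991] → run C
t=12: vr[B=2048/1277 D=2048/2501 E=2048/2501 F=2048/1991] → run D
t=13: vr[B=2048/1277 D=3072/2501 E=2048/2501 F=2048/1991] → run E
t=14: vr[B=2048/1277 D=3072/2501 E=3072/2501 F=2048/1991] → run F
t=15: vr[B=2048/1277 D=3072/2501 E=3072/2501 F=3072/1991] → run D
t=16: vr[B=2048/1277 D=4096/2501 E=3072/2501 F=3072/1991] → run E
t=17: vr[B=2048/1277 D=4096/2501 E=4096/2501 F=3072/1991] → run F
t=18: vr[B=2048/1277 D=4096/2501 E=4096/2501] → run B
t=19: vr[B=3072/1277 D=4096/2501 E=4096/2501] → run D
t=20: vr[B=3072/1277 E=4096/2501] → run E
t=21: vr[B=3072/1277 E=5120/2501] → run E
t=22: vr[B=3072/1277 E=6144/2501] → run B
t=23: vr[B=4096/1277 E=6144/2501] → run E
t=24: vr[B=4096/1277 E=7168/2501] → run E
t=25: vr[B=4096/1277] → run B
t=26: vr[B=5120/1277] → run B
t=27: vr[B=6144/1277] → run B
t=28: (idle)
t=29: (idle)
t=30: (idle)
t=31: (idle)

running at tick 19 = D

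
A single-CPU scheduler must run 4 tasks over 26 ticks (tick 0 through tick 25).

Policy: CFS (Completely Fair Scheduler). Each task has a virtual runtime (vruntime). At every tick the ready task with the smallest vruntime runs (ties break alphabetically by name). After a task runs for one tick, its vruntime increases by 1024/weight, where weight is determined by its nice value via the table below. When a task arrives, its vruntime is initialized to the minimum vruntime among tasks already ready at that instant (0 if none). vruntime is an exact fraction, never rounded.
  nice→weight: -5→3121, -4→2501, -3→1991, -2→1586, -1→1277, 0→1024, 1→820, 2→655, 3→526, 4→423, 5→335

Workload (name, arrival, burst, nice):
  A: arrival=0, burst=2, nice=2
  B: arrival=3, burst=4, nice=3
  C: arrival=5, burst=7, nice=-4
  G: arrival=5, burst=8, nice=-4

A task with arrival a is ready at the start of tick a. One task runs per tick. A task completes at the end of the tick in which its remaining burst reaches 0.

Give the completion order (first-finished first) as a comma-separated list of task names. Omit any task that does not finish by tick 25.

completion order = A, B, C, G

t=0: vr[A=0] → run A
t=1: vr[A=1024/655] → run A
t=2: (idle)
t=3: vr[B=0] → run B
t=4: vr[B=512/263] → run B
t=5: vr[B=1024/263 C=1024/263 G=1024/263] → run B
t=6: vr[B=1536/263 C=1024/263 G=1024/263] → run C
t=7: vr[B=1536/263 C=2830336/657763 G=1024/263] → run G
t=8: vr[B=1536/263 C=2830336/657763 G=2830336/657763] → run C
t=9: vr[B=1536/263 C=3099648/657763 G=2830336/657763] → run G
t=10: vr[B=1536/263 C=3099648/657763 G=3099648/657763] → run C
t=11: vr[B=1536/263 C=3368960/657763 G=3099648/657763] → run G
t=12: vr[B=1536/263 C=3368960/657763 G=3368960/657763] → run C
t=13: vr[B=1536/263 C=3638272/657763 G=3368960/657763] → run G
t=14: vr[B=1536/263 C=3638272/657763 G=3638272/657763] → run C
t=15: vr[B=1536/263 C=3907584/657763 G=3638272/657763] → run G
t=16: vr[B=1536/263 C=3907584/657763 G=3907584/657763] → run B
t=17: vr[C=3907584/657763 G=3907584/657763] → run C
t=18: vr[C=4176896/657763 G=3907584/657763] → run G
t=19: vr[C=4176896/657763 G=4176896/657763] → run C
t=20: vr[G=4176896/657763] → run G
t=21: vr[G=4446208/657763] → run G
t=22: (idle)
t=23: (idle)
t=24: (idle)
t=25: (idle)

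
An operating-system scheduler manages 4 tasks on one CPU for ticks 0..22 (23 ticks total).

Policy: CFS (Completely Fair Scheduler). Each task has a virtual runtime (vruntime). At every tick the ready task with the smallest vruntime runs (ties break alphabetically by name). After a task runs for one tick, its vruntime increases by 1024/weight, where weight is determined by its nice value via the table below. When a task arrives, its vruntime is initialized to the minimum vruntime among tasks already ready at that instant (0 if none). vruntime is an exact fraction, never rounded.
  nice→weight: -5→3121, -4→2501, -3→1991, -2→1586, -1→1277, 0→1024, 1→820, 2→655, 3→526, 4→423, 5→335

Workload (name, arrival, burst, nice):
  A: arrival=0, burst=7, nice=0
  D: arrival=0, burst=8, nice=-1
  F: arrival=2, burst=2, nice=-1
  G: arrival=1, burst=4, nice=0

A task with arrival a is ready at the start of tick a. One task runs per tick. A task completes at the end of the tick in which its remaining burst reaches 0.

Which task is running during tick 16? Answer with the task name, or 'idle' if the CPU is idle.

t=0: vr[A=0 D=0] → run A
t=1: vr[A=1 D=0 G=0] → run D
t=2: vr[A=1 D=1024/1277 F=0 G=0] → run F
t=3: vr[A=1 D=1024/1277 F=1024/1277 G=0] → run G
t=4: vr[A=1 D=1024/1277 F=1024/1277 G=1] → run D
t=5: vr[A=1 D=2048/1277 F=1024/1277 G=1] → run F
t=6: vr[A=1 D=2048/1277 G=1] → run A
t=7: vr[A=2 D=2048/1277 G=1] → run G
t=8: vr[A=2 D=2048/1277 G=2] → run D
t=9: vr[A=2 D=3072/1277 G=2] → run A
t=10: vr[A=3 D=3072/1277 G=2] → run G
t=11: vr[A=3 D=3072/1277 G=3] → run D
t=12: vr[A=3 D=4096/1277 G=3] → run A
t=13: vr[A=4 D=4096/1277 G=3] → run G
t=14: vr[A=4 D=4096/1277] → run D
t=15: vr[A=4 D=5120/1277] → run A
t=16: vr[A=5 D=5120/1277] → run D
t=17: vr[A=5 D=6144/1277] → run D
t=18: vr[A=5 D=7168/1277] → run A
t=19: vr[A=6 D=7168/1277] → run D
t=20: vr[A=6] → run A
t=21: (idle)
t=22: (idle)

running at tick 16 = D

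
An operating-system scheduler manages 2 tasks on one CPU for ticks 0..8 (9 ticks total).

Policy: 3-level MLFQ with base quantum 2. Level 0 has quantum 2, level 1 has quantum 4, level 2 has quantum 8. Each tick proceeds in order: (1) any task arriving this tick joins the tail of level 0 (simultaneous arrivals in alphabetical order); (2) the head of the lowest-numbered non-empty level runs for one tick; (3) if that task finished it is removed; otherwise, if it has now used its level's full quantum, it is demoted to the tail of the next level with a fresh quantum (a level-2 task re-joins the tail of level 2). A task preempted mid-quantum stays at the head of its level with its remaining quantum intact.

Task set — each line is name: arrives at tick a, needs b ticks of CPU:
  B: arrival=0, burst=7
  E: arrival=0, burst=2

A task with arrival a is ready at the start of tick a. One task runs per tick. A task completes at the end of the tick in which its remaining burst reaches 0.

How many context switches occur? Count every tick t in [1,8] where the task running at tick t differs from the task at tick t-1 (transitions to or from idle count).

context switches = 2

t=0: L0/L1/L2 = BE/-/- → run B
t=1: L0/L1/L2 = BE/-/- → run B
t=2: L0/L1/L2 = E/B/- → run E
t=3: L0/L1/L2 = E/B/- → run E
t=4: L0/L1/L2 = -/B/- → run B
t=5: L0/L1/L2 = -/B/- → run B
t=6: L0/L1/L2 = -/B/- → run B
t=7: L0/L1/L2 = -/B/- → run B
t=8: L0/L1/L2 = -/-/B → run B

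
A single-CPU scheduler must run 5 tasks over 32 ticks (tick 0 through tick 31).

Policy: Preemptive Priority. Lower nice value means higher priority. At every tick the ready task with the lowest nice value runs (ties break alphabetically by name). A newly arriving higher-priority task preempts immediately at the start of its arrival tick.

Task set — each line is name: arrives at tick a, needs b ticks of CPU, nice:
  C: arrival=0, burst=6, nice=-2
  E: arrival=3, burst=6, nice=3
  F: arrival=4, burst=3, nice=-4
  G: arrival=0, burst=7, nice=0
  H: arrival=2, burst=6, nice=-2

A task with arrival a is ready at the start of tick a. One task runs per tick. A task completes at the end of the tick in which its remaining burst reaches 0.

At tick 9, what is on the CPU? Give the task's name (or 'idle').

running at tick 9 = H

t=0: ready={C,G} → run C
t=1: ready={C,G} → run C
t=2: ready={C,G,H} → run C
t=3: ready={C,E,G,H} → run C
t=4: ready={C,E,F,G,H} → run F
t=5: ready={C,E,F,G,H} → run F
t=6: ready={C,E,F,G,H} → run F
t=7: ready={C,E,G,H} → run C
t=8: ready={C,E,G,H} → run C
t=9: ready={E,G,H} → run H
t=10: ready={E,G,H} → run H
t=11: ready={E,G,H} → run H
t=12: ready={E,G,H} → run H
t=13: ready={E,G,H} → run H
t=14: ready={E,G,H} → run H
t=15: ready={E,G} → run G
t=16: ready={E,G} → run G
t=17: ready={E,G} → run G
t=18: ready={E,G} → run G
t=19: ready={E,G} → run G
t=20: ready={E,G} → run G
t=21: ready={E,G} → run G
t=22: ready={E} → run E
t=23: ready={E} → run E
t=24: ready={E} → run E
t=25: ready={E} → run E
t=26: ready={E} → run E
t=27: ready={E} → run E
t=28: (idle)
t=29: (idle)
t=30: (idle)
t=31: (idle)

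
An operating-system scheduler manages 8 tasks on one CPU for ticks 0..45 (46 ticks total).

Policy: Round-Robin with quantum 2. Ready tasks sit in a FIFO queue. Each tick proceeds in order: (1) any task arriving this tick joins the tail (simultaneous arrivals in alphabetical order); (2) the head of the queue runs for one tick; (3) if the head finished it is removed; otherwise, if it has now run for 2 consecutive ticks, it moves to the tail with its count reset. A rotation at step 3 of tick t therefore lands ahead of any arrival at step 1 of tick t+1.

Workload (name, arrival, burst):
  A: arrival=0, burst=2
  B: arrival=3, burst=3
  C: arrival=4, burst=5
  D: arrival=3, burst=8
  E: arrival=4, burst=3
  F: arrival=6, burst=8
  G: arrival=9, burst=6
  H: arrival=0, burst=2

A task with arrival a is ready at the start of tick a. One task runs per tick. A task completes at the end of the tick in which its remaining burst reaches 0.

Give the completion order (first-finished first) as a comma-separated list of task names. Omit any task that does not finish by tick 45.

completion order = A, H, B, E, C, D, G, F

t=0: queue=[A,H] q_used=0 → run A
t=1: queue=[A,H] q_used=1 → run A
t=2: queue=[H] q_used=0 → run H
t=3: queue=[H,B,D] q_used=1 → run H
t=4: queue=[B,D,C,E] q_used=0 → run B
t=5: queue=[B,D,C,E] q_used=1 → run B
t=6: queue=[D,C,E,B,F] q_used=0 → run D
t=7: queue=[D,C,E,B,F] q_used=1 → run D
t=8: queue=[C,E,B,F,D] q_used=0 → run C
t=9: queue=[C,E,B,F,D,G] q_used=1 → run C
t=10: queue=[E,B,F,D,G,C] q_used=0 → run E
t=11: queue=[E,B,F,D,G,C] q_used=1 → run E
t=12: queue=[B,F,D,G,C,E] q_used=0 → run B
t=13: queue=[F,D,G,C,E] q_used=0 → run F
t=14: queue=[F,D,G,C,E] q_used=1 → run F
t=15: queue=[D,G,C,E,F] q_used=0 → run D
t=16: queue=[D,G,C,E,F] q_used=1 → run D
t=17: queue=[G,C,E,F,D] q_used=0 → run G
t=18: queue=[G,C,E,F,D] q_used=1 → run G
t=19: queue=[C,E,F,D,G] q_used=0 → run C
t=20: queue=[C,E,F,D,G] q_used=1 → run C
t=21: queue=[E,F,D,G,C] q_used=0 → run E
t=22: queue=[F,D,G,C] q_used=0 → run F
t=23: queue=[F,D,G,C] q_used=1 → run F
t=24: queue=[D,G,C,F] q_used=0 → run D
t=25: queue=[D,G,C,F] q_used=1 → run D
t=26: queue=[G,C,F,D] q_used=0 → run G
t=27: queue=[G,C,F,D] q_used=1 → run G
t=28: queue=[C,F,D,G] q_used=0 → run C
t=29: queue=[F,D,G] q_used=0 → run F
t=30: queue=[F,D,G] q_used=1 → run F
t=31: queue=[D,G,F] q_used=0 → run D
t=32: queue=[D,G,F] q_used=1 → run D
t=33: queue=[G,F] q_used=0 → run G
t=34: queue=[G,F] q_used=1 → run G
t=35: queue=[F] q_used=0 → run F
t=36: queue=[F] q_used=1 → run F
t=37: (idle)
t=38: (idle)
t=39: (idle)
t=40: (idle)
t=41: (idle)
t=42: (idle)
t=43: (idle)
t=44: (idle)
t=45: (idle)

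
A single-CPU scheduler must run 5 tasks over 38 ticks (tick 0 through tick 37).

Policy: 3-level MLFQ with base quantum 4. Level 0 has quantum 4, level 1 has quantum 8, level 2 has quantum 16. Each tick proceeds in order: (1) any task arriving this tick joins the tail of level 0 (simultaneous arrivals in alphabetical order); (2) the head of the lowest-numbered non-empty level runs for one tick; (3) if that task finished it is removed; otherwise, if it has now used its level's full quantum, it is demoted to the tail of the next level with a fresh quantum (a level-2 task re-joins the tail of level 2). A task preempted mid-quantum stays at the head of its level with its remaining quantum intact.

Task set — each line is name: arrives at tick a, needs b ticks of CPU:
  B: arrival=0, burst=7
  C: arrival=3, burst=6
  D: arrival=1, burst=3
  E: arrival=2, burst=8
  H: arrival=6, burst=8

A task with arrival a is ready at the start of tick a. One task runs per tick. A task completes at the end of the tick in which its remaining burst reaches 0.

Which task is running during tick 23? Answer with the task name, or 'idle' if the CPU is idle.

t=0: L0/L1/L2 = B/-/- → run B
t=1: L0/L1/L2 = BD/-/- → run B
t=2: L0/L1/L2 = BDE/-/- → run B
t=3: L0/L1/L2 = BDEC/-/- → run B
t=4: L0/L1/L2 = DEC/B/- → run D
t=5: L0/L1/L2 = DEC/B/- → run D
t=6: L0/L1/L2 = DECH/B/- → run D
t=7: L0/L1/L2 = ECH/B/- → run E
t=8: L0/L1/L2 = ECH/B/- → run E
t=9: L0/L1/L2 = ECH/B/- → run E
t=10: L0/L1/L2 = ECH/B/- → run E
t=11: L0/L1/L2 = CH/BE/- → run C
t=12: L0/L1/L2 = CH/BE/- → run C
t=13: L0/L1/L2 = CH/BE/- → run C
t=14: L0/L1/L2 = CH/BE/- → run C
t=15: L0/L1/L2 = H/BEC/- → run H
t=16: L0/L1/L2 = H/BEC/- → run H
t=17: L0/L1/L2 = H/BEC/- → run H
t=18: L0/L1/L2 = H/BEC/- → run H
t=19: L0/L1/L2 = -/BECH/- → run B
t=20: L0/L1/L2 = -/BECH/- → run B
t=21: L0/L1/L2 = -/BECH/- → run B
t=22: L0/L1/L2 = -/ECH/- → run E
t=23: L0/L1/L2 = -/ECH/- → run E
t=24: L0/L1/L2 = -/ECH/- → run E
t=25: L0/L1/L2 = -/ECH/- → run E
t=26: L0/L1/L2 = -/CH/- → run C
t=27: L0/L1/L2 = -/CH/- → run C
t=28: L0/L1/L2 = -/H/- → run H
t=29: L0/L1/L2 = -/H/- → run H
t=30: L0/L1/L2 = -/H/- → run H
t=31: L0/L1/L2 = -/H/- → run H
t=32: (idle)
t=33: (idle)
t=34: (idle)
t=35: (idle)
t=36: (idle)
t=37: (idle)

running at tick 23 = E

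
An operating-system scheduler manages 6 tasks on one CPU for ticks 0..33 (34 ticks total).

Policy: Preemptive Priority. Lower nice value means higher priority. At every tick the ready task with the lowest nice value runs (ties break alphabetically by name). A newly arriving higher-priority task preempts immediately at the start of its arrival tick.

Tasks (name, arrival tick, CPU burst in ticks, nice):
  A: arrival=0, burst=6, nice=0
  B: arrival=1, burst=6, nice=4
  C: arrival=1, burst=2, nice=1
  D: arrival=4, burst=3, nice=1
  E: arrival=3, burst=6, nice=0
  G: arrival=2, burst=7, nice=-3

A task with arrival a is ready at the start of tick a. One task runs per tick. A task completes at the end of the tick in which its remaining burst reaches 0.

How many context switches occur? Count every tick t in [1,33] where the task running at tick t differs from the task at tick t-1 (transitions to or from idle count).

context switches = 7

t=0: ready={A} → run A
t=1: ready={A,B,C} → run A
t=2: ready={A,B,C,G} → run G
t=3: ready={A,B,C,E,G} → run G
t=4: ready={A,B,C,D,E,G} → run G
t=5: ready={A,B,C,D,E,G} → run G
t=6: ready={A,B,C,D,E,G} → run G
t=7: ready={A,B,C,D,E,G} → run G
t=8: ready={A,B,C,D,E,G} → run G
t=9: ready={A,B,C,D,E} → run A
t=10: ready={A,B,C,D,E} → run A
t=11: ready={A,B,C,D,E} → run A
t=12: ready={A,B,C,D,E} → run A
t=13: ready={B,C,D,E} → run E
t=14: ready={B,C,D,E} → run E
t=15: ready={B,C,D,E} → run E
t=16: ready={B,C,D,E} → run E
t=17: ready={B,C,D,E} → run E
t=18: ready={B,C,D,E} → run E
t=19: ready={B,C,D} → run C
t=20: ready={B,C,D} → run C
t=21: ready={B,D} → run D
t=22: ready={B,D} → run D
t=23: ready={B,D} → run D
t=24: ready={B} → run B
t=25: ready={B} → run B
t=26: ready={B} → run B
t=27: ready={B} → run B
t=28: ready={B} → run B
t=29: ready={B} → run B
t=30: (idle)
t=31: (idle)
t=32: (idle)
t=33: (idle)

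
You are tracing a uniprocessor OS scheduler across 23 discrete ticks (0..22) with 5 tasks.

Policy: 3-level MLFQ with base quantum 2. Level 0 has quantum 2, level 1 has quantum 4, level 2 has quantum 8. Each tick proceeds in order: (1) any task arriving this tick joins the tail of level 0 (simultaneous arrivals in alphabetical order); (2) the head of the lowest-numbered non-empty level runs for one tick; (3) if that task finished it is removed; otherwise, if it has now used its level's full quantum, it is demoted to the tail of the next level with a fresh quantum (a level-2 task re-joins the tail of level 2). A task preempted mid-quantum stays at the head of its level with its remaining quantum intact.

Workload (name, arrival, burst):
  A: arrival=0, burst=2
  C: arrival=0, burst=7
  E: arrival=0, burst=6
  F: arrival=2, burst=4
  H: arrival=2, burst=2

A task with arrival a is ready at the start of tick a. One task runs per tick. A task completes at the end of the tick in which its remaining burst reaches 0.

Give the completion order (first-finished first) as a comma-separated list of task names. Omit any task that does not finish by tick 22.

t=0: L0/L1/L2 = ACE/-/- → run A
t=1: L0/L1/L2 = ACE/-/- → run A
t=2: L0/L1/L2 = CEFH/-/- → run C
t=3: L0/L1/L2 = CEFH/-/- → run C
t=4: L0/L1/L2 = EFH/C/- → run E
t=5: L0/L1/L2 = EFH/C/- → run E
t=6: L0/L1/L2 = FH/CE/- → run F
t=7: L0/L1/L2 = FH/CE/- → run F
t=8: L0/L1/L2 = H/CEF/- → run H
t=9: L0/L1/L2 = H/CEF/- → run H
t=10: L0/L1/L2 = -/CEF/- → run C
t=11: L0/L1/L2 = -/CEF/- → run C
t=12: L0/L1/L2 = -/CEF/- → run C
t=13: L0/L1/L2 = -/CEF/- → run C
t=14: L0/L1/L2 = -/EF/C → run E
t=15: L0/L1/L2 = -/EF/C → run E
t=16: L0/L1/L2 = -/EF/C → run E
t=17: L0/L1/L2 = -/EF/C → run E
t=18: L0/L1/L2 = -/F/C → run F
t=19: L0/L1/L2 = -/F/C → run F
t=20: L0/L1/L2 = -/-/C → run C
t=21: (idle)
t=22: (idle)

completion order = A, H, E, F, C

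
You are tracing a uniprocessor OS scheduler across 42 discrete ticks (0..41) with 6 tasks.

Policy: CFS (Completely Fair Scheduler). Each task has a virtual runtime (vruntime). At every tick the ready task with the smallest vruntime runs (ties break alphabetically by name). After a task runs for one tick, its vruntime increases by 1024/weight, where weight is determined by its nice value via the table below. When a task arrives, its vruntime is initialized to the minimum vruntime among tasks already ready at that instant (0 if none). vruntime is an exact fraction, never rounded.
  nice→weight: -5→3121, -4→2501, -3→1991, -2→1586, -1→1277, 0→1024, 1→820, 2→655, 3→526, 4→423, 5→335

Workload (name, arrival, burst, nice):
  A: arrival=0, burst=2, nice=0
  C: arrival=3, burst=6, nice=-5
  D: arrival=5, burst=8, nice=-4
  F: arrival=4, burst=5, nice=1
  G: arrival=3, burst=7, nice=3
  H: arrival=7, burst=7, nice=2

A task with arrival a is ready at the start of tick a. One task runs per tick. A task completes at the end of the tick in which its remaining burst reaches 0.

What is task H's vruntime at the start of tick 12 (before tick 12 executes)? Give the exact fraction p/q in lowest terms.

t=0: vr[A=0] → run A
t=1: vr[A=1] → run A
t=2: (idle)
t=3: vr[C=0 G=0] → run C
t=4: vr[C=1024/3121 F=0 G=0] → run F
t=5: vr[C=1024/3121 D=0 F=256/205 G=0] → run D
t=6: vr[C=1024/3121 D=1024/2501 F=256/205 G=0] → run G
t=7: vr[C=1024/3121 D=1024/2501 F=256/205 G=512/263 H=1024/3121] → run C
t=8: vr[C=2048/3121 D=1024/2501 F=256/205 G=512/263 H=1024/3121] → run H
t=9: vr[C=2048/3121 D=1024/2501 F=256/205 G=512/263 H=3866624/2044255] → run D
t=10: vr[C=2048/3121 D=2048/2501 F=256/205 G=512/263 H=3866624/2044255] → run C
t=11: vr[C=3072/3121 D=2048/2501 F=256/205 G=512/263 H=3866624/2044255] → run D
t=12: vr[C=3072/3121 D=3072/2501 F=256/205 G=512/263 H=3866624/2044255] → run C
t=13: vr[C=4096/3121 D=3072/2501 F=256/205 G=512/263 H=3866624/2044255] → run D
t=14: vr[C=4096/3121 D=4096/2501 F=256/205 G=512/263 H=3866624/2044255] → run F
t=15: vr[C=4096/3121 D=4096/2501 F=512/205 G=512/263 H=3866624/2044255] → run C
t=16: vr[C=5120/3121 D=4096/2501 F=512/205 G=512/263 H=3866624/2044255] → run D
t=17: vr[C=5120/3121 D=5120/2501 F=512/205 G=512/263 H=3866624/2044255] → run C
t=18: vr[D=5120/2501 F=512/205 G=512/263 H=3866624/2044255] → run H
t=19: vr[D=5120/2501 F=512/205 G=512/263 H=7062528/2044255] → run G
t=20: vr[D=5120/2501 F=512/205 G=1024/263 H=7062528/2044255] → run D
t=21: vr[D=6144/2501 F=512/205 G=1024/263 H=7062528/2044255] → run D
t=22: vr[D=7168/2501 F=512/205 G=1024/263 H=7062528/2044255] → run F
t=23: vr[D=7168/2501 F=768/205 G=1024/263 H=7062528/2044255] → run D
t=24: vr[F=768/205 G=1024/263 H=7062528/2044255] → run H
t=25: vr[F=768/205 G=1024/263 H=10258432/2044255] → run F
t=26: vr[F=1024/205 G=1024/263 H=10258432/2044255] → run G
t=27: vr[F=1024/205 G=1536/263 H=10258432/2044255] → run F
t=28: vr[G=1536/263 H=10258432/2044255] → run H
t=29: vr[G=1536/263 H=13454336/2044255] → run G
t=30: vr[G=2048/263 H=13454336/2044255] → run H
t=31: vr[G=2048/263 H=3330048/408851] → run G
t=32: vr[G=2560/263 H=3330048/408851] → run H
t=33: vr[G=2560/263 H=19846144/2044255] → run H
t=34: vr[G=2560/263] → run G
t=35: vr[G=3072/263] → run G
t=36: (idle)
t=37: (idle)
t=38: (idle)
t=39: (idle)
t=40: (idle)
t=41: (idle)

vruntime(H, start of tick 12) = 3866624/2044255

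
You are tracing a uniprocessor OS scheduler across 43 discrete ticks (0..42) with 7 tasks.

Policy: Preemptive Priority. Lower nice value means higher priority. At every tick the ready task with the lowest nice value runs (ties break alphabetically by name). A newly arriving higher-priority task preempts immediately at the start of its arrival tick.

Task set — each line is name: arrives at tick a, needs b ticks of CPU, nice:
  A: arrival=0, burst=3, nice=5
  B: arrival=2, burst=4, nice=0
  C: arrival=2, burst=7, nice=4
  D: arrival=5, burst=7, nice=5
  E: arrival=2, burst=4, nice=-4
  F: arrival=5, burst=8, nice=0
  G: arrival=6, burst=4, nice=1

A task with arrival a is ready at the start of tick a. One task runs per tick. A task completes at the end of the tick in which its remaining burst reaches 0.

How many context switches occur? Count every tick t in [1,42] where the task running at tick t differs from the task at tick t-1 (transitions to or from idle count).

context switches = 8

t=0: ready={A} → run A
t=1: ready={A} → run A
t=2: ready={A,B,C,E} → run E
t=3: ready={A,B,C,E} → run E
t=4: ready={A,B,C,E} → run E
t=5: ready={A,B,C,D,E,F} → run E
t=6: ready={A,B,C,D,F,G} → run B
t=7: ready={A,B,C,D,F,G} → run B
t=8: ready={A,B,C,D,F,G} → run B
t=9: ready={A,B,C,D,F,G} → run B
t=10: ready={A,C,D,F,G} → run F
t=11: ready={A,C,D,F,G} → run F
t=12: ready={A,C,D,F,G} → run F
t=13: ready={A,C,D,F,G} → run F
t=14: ready={A,C,D,F,G} → run F
t=15: ready={A,C,D,F,G} → run F
t=16: ready={A,C,D,F,G} → run F
t=17: ready={A,C,D,F,G} → run F
t=18: ready={A,C,D,G} → run G
t=19: ready={A,C,D,G} → run G
t=20: ready={A,C,D,G} → run G
t=21: ready={A,C,D,G} → run G
t=22: ready={A,C,D} → run C
t=23: ready={A,C,D} → run C
t=24: ready={A,C,D} → run C
t=25: ready={A,C,D} → run C
t=26: ready={A,C,D} → run C
t=27: ready={A,C,D} → run C
t=28: ready={A,C,D} → run C
t=29: ready={A,D} → run A
t=30: ready={D} → run D
t=31: ready={D} → run D
t=32: ready={D} → run D
t=33: ready={D} → run D
t=34: ready={D} → run D
t=35: ready={D} → run D
t=36: ready={D} → run D
t=37: (idle)
t=38: (idle)
t=39: (idle)
t=40: (idle)
t=41: (idle)
t=42: (idle)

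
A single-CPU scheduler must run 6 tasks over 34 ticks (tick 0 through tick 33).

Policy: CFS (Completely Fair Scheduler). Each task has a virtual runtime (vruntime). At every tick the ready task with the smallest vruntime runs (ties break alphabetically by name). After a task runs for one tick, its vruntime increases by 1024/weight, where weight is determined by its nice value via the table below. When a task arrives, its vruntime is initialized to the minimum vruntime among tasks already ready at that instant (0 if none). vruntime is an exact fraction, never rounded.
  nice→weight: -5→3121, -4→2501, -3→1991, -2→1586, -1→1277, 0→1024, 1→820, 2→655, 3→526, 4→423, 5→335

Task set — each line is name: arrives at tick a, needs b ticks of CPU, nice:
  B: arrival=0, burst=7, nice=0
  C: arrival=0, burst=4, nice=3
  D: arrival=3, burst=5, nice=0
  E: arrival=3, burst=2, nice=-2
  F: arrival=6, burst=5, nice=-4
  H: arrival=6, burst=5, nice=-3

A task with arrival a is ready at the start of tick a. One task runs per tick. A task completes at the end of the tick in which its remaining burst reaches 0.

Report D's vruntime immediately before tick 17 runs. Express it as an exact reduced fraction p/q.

vruntime(D, start of tick 17) = 1038/263

t=0: vr[B=0 C=0] → run B
t=1: vr[B=1 C=0] → run C
t=2: vr[B=1 C=512/263] → run B
t=3: vr[B=2 C=512/263 D=512/263 E=512/263] → run C
t=4: vr[B=2 C=1024/263 D=512/263 E=512/263] → run D
t=5: vr[B=2 C=1024/263 D=775/263 E=512/263] → run E
t=6: vr[B=2 C=1024/263 D=775/263 E=540672/208559 F=2 H=2] → run B
t=7: vr[B=3 C=1024/263 D=775/263 E=540672/208559 F=2 H=2] → run F
t=8: vr[B=3 C=1024/263 D=775/263 E=540672/208559 F=6026/2501 H=2] → run H
t=9: vr[B=3 C=1024/263 D=775/263 E=540672/208559 F=6026/2501 H=5006/1991] → run F
t=10: vr[B=3 C=1024/263 D=775/263 E=540672/208559 F=7050/2501 H=5006/1991] → run H
t=11: vr[B=3 C=1024/263 D=775/263 E=540672/208559 F=7050/2501 H=6030/1991] → run E
t=12: vr[B=3 C=1024/263 D=775/263 F=7050/2501 H=6030/1991] → run F
t=13: vr[B=3 C=1024/263 D=775/263 F=8074/2501 H=6030/1991] → run D
t=14: vr[B=3 C=1024/263 D=1038/263 F=8074/2501 H=6030/1991] → run B
t=15: vr[B=4 C=1024/263 D=1038/263 F=8074/2501 H=6030/1991] → run H
t=16: vr[B=4 C=1024/263 D=1038/263 F=8074/2501 H=7054/1991] → run F
t=17: vr[B=4 C=1024/263 D=1038/263 F=9098/2501 H=7054/1991] → run H
t=18: vr[B=4 C=1024/263 D=1038/263 F=9098/2501 H=8078/1991] → run F
t=19: vr[B=4 C=1024/263 D=1038/263 H=8078/1991] → run C
t=20: vr[B=4 C=1536/263 D=1038/263 H=8078/1991] → run D
t=21: vr[B=4 C=1536/263 D=1301/263 H=8078/1991] → run B
t=22: vr[B=5 C=1536/263 D=1301/263 H=8078/1991] → run H
t=23: vr[B=5 C=1536/263 D=1301/263] → run D
t=24: vr[B=5 C=1536/263 D=1564/263] → run B
t=25: vr[B=6 C=1536/263 D=1564/263] → run C
t=26: vr[B=6 D=1564/263] → run D
t=27: vr[B=6] → run B
t=28: (idle)
t=29: (idle)
t=30: (idle)
t=31: (idle)
t=32: (idle)
t=33: (idle)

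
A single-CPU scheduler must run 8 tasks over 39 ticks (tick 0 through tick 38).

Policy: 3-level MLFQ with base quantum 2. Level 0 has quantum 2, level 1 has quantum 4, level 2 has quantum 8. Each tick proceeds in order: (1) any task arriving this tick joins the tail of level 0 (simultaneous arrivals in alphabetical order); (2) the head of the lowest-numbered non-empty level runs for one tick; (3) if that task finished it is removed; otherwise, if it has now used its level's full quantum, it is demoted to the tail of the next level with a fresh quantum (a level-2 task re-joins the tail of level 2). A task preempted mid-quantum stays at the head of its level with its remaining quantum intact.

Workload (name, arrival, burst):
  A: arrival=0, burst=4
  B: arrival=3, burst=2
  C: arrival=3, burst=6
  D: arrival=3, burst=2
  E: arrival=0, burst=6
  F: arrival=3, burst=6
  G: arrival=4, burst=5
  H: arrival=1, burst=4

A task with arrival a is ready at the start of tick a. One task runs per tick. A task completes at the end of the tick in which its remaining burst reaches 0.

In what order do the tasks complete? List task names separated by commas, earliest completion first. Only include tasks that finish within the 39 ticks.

completion order = B, D, A, E, H, C, F, G

t=0: L0/L1/L2 = AE/-/- → run A
t=1: L0/L1/L2 = AEH/-/- → run A
t=2: L0/L1/L2 = EH/A/- → run E
t=3: L0/L1/L2 = EHBCDF/A/- → run E
t=4: L0/L1/L2 = HBCDFG/AE/- → run H
t=5: L0/L1/L2 = HBCDFG/AE/- → run H
t=6: L0/L1/L2 = BCDFG/AEH/- → run B
t=7: L0/L1/L2 = BCDFG/AEH/- → run B
t=8: L0/L1/L2 = CDFG/AEH/- → run C
t=9: L0/L1/L2 = CDFG/AEH/- → run C
t=10: L0/L1/L2 = DFG/AEHC/- → run D
t=11: L0/L1/L2 = DFG/AEHC/- → run D
t=12: L0/L1/L2 = FG/AEHC/- → run F
t=13: L0/L1/L2 = FG/AEHC/- → run F
t=14: L0/L1/L2 = G/AEHCF/- → run G
t=15: L0/L1/L2 = G/AEHCF/- → run G
t=16: L0/L1/L2 = -/AEHCFG/- → run A
t=17: L0/L1/L2 = -/AEHCFG/- → run A
t=18: L0/L1/L2 = -/EHCFG/- → run E
t=19: L0/L1/L2 = -/EHCFG/- → run E
t=20: L0/L1/L2 = -/EHCFG/- → run E
t=21: L0/L1/L2 = -/EHCFG/- → run E
t=22: L0/L1/L2 = -/HCFG/- → run H
t=23: L0/L1/L2 = -/HCFG/- → run H
t=24: L0/L1/L2 = -/CFG/- → run C
t=25: L0/L1/L2 = -/CFG/- → run C
t=26: L0/L1/L2 = -/CFG/- → run C
t=27: L0/L1/L2 = -/CFG/- → run C
t=28: L0/L1/L2 = -/FG/- → run F
t=29: L0/L1/L2 = -/FG/- → run F
t=30: L0/L1/L2 = -/FG/- → run F
t=31: L0/L1/L2 = -/FG/- → run F
t=32: L0/L1/L2 = -/G/- → run G
t=33: L0/L1/L2 = -/G/- → run G
t=34: L0/L1/L2 = -/G/- → run G
t=35: (idle)
t=36: (idle)
t=37: (idle)
t=38: (idle)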